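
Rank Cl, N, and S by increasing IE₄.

After 3 electrons have been removed, what remains? Cl³⁺ still has 4 valence electrons; N³⁺ still has 2 valence electrons; S³⁺ still has 3 valence electrons.
All are still removing valence electrons, so compare the +3 ions as you would atoms: IE_4 generally rises across a period (higher Z_eff) and falls down a group (larger shell), subject to the usual subshell exceptions.
Valence configurations: Cl³⁺ [Ne]3s²3p², N³⁺ [He]2s², S³⁺ [Ne]3s²3p¹.
The numbers (kJ/mol): Cl 5159, N 7475, S 4556.
Putting it together, IE_4: S < Cl < N.

S < Cl < N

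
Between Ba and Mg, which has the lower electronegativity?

Mg is in period 3, group 2; Ba is in period 6, group 2.
Electronegativity increases across a period and decreases down a group, tracking effective nuclear charge and atomic size.
All are in group 2, so electronegativity increases up the group.
So Ba has the lower electronegativity (Ba < Mg).

Ba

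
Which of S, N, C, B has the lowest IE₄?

The fourth ionization energy removes an electron from the +3 ion. For each element: S³⁺ still has 3 valence electrons; N³⁺ still has 2 valence electrons; C³⁺ still has 1 valence electron; B³⁺ is the bare [He] core.
Breaking into a closed-shell core is much more expensive than removing a leftover valence electron — B has the largest IE_4 here.
Valence configurations: S³⁺ [Ne]3s²3p¹, N³⁺ [He]2s², C³⁺ [He]2s¹.
Tabulated IE_4 (kJ/mol): S 4556, N 7475, C 6223, B 25026.
So the fourth ionization energies run S < C < N < B.

S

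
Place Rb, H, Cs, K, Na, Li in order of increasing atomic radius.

H, Li, Na, K, Rb, Cs

Moving right in a period, electrons are added to the same shell under a stronger nuclear pull, so atoms get smaller; moving down, a new shell is opened and atoms get larger.
All are in group 1, so atomic radius increases down the group.
So from smallest to largest: H < Li < Na < K < Rb < Cs.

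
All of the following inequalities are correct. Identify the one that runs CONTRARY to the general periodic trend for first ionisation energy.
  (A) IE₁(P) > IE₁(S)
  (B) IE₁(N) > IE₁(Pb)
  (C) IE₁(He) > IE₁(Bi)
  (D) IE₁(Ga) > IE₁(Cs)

The general trend: first ionisation energy increases across a period and decreases down a group.
(A) P (period 3, group 15) vs S (period 3, group 16): the stated order contradicts the simple trend.
(B) N (period 2, group 15) vs Pb (period 6, group 14): the stated order agrees with the simple trend.
(C) He (period 1, group 18) vs Bi (period 6, group 15): the stated order agrees with the simple trend.
(D) Ga (period 4, group 13) vs Cs (period 6, group 1): the stated order agrees with the simple trend.
The exception is (A): S (3p⁴) ionizes more easily than half-filled P (3p³) because the paired 3p electron in S is pushed out by e⁻–e⁻ repulsion.

(A)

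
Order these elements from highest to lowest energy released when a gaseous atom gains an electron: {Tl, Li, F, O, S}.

Li is in period 2, group 1; O is in period 2, group 16; F is in period 2, group 17; S is in period 3, group 16; Tl is in period 6, group 13.
Electron affinity generally becomes more exothermic across a period toward the halogens and less exothermic down a group.
These span different periods and groups, so the two trends combine.
Li > Tl: period and group pull opposite ways; the down-group shift dominates (60 vs 19 kJ/mol).
O > Li: O lies to the right of Li in period 2, so the across-period effect alone puts O higher.
S > O: this pair runs against the simple trend — see the exception note.
F > S: both effects reinforce here, so F is clearly the higher of the two.
Note the exception: S has a higher electron affinity than O, contrary to the simple trend — the compact 2p subshell of O repels the added electron more than S's larger 3p does.
Approximate values (kJ/mol): Li 60, O 141, F 328, S 200, Tl 19.
So from highest to lowest: F > S > O > Li > Tl.

F, S, O, Li, Tl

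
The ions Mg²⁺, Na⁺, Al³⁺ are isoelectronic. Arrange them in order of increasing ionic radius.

All of these have 10 electrons, so size is governed by nuclear charge alone: the more protons, the stronger the pull on the same electron cloud, and the smaller the ion.
Nuclear charges: Al³⁺ (Z=13), Mg²⁺ (Z=12), Na⁺ (Z=11).
Smallest to largest: Al³⁺ < Mg²⁺ < Na⁺.

Al³⁺, Mg²⁺, Na⁺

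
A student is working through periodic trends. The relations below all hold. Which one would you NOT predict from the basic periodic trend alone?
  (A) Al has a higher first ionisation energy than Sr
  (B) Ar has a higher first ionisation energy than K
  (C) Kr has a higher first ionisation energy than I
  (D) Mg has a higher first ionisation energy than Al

The general trend: first ionisation energy increases across a period and decreases down a group.
(A) Al (period 3, group 13) vs Sr (period 5, group 2): the stated order agrees with the simple trend.
(B) Ar (period 3, group 18) vs K (period 4, group 1): the stated order agrees with the simple trend.
(C) Kr (period 4, group 18) vs I (period 5, group 17): the stated order agrees with the simple trend.
(D) Mg (period 3, group 2) vs Al (period 3, group 13): the stated order contradicts the simple trend.
The exception is (D): Al's single 3p electron is easier to remove than one from Mg's filled 3s².

(D)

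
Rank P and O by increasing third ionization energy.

P, O

The third ionization energy removes an electron from the +2 ion. For each element: P²⁺ still has 3 valence electrons; O²⁺ still has 4 valence electrons.
All are still removing valence electrons, so compare the +2 ions as you would atoms: IE_3 generally rises across a period (higher Z_eff) and falls down a group (larger shell), subject to the usual subshell exceptions.
Valence configurations: P²⁺ [Ne]3s²3p¹, O²⁺ [He]2s²2p².
The numbers (kJ/mol): P 2914, O 5300.
Overall IE_3 order: P < O.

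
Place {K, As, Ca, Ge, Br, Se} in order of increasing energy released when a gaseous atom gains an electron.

Ca < K < As < Ge < Se < Br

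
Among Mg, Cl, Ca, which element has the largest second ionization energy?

Cl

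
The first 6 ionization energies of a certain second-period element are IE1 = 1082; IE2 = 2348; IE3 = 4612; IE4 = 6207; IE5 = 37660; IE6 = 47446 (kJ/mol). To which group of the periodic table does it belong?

Group 14

Look for the largest jump between consecutive ionization energies: IE5/IE4 ≈ 6.1, far larger than any earlier ratio.
That jump marks the point where a core electron is being removed. So the atom has 4 valence electrons.
A main-group element with 4 valence electrons is in group 14.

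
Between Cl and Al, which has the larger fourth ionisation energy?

Al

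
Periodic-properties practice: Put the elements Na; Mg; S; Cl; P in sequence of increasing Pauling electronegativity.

Na is in period 3, group 1; Mg is in period 3, group 2; P is in period 3, group 15; S is in period 3, group 16; Cl is in period 3, group 17.
EN rises left→right (higher Z_eff, smaller atoms) and falls top→bottom (larger, more shielded atoms).
All lie in period 3, so electronegativity increases left to right.
So from lowest to highest: Na < Mg < P < S < Cl.

Na, Mg, P, S, Cl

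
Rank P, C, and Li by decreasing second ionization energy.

The second ionization energy removes an electron from the +1 ion. For each element: P⁺ still has 4 valence electrons; C⁺ still has 3 valence electrons; Li⁺ is the bare [He] core.
Breaking into a closed-shell core is much more expensive than removing a leftover valence electron — Li has the largest IE_2 here.
Valence configurations: P⁺ [Ne]3s²3p², C⁺ [He]2s²2p¹.
Approximate IE_2 values (kJ/mol): P 1907, C 2353, Li 7298.
Hence IE_2: P < C < Li.

Li > C > P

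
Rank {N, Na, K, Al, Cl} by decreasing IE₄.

Al, Na, N, K, Cl

After 3 electrons have been removed, what remains? N³⁺ still has 2 valence electrons; Na³⁺ is already 2 electrons into the core; K³⁺ is already 2 electrons into the core; Al³⁺ is the bare [Ne] core; Cl³⁺ still has 4 valence electrons.
Usually core removal costs more than valence removal, but here the competition is close: a tightly held n=2 valence electron can cost more to remove than an n=3 core electron, so the actual values have to decide it.
Valence configurations: N³⁺ [He]2s², Cl³⁺ [Ne]3s²3p².
Approximate IE_4 values (kJ/mol): N 7475, Na 9543, K 5877, Al 11577, Cl 5159.
Hence IE_4: Cl < K < N < Na < Al.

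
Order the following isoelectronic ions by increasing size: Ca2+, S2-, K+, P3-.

All of these have 18 electrons, so size is governed by nuclear charge alone: the more protons, the stronger the pull on the same electron cloud, and the smaller the ion.
Nuclear charges: Ca2+ (Z=20), K+ (Z=19), S2- (Z=16), P3- (Z=15).
Smallest to largest: Ca2+ < K+ < S2- < P3-.

Ca2+ < K+ < S2- < P3-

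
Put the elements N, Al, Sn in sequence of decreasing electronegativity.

N > Sn > Al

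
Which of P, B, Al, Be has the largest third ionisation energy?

IE_3 is the cost of taking one more electron from the +2 cation: P²⁺ still has 3 valence electrons; B²⁺ still has 1 valence electron; Al²⁺ still has 1 valence electron; Be²⁺ is the bare [He] core.
Breaking into a closed-shell core is much more expensive than removing a leftover valence electron — Be has the largest IE_3 here.
Valence configurations: P²⁺ [Ne]3s²3p¹, B²⁺ [He]2s¹, Al²⁺ [Ne]3s¹.
The numbers (kJ/mol): P 2914, B 3660, Al 2745, Be 14849.
Overall IE_3 order: Al < P < B < Be.

Be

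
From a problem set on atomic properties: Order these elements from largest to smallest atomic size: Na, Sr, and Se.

Sr > Na > Se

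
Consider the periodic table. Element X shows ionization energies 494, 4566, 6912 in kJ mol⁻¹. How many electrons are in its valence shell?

Look for the largest jump between consecutive ionization energies: IE2/IE1 ≈ 9.2, far larger than any earlier ratio.
That jump marks the point where a core electron is being removed. So the atom has 1 valence electron.

1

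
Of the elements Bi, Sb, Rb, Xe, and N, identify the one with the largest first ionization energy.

N is in period 2, group 15; Rb is in period 5, group 1; Sb is in period 5, group 15; Xe is in period 5, group 18; Bi is in period 6, group 15.
Removing the outermost electron gets harder across a period and easier down a group.
Here both period and group differ, so the two effects have to be weighed against each other.
Bi > Rb: the two effects oppose for this pair; the across-period effect wins (703 vs 403 kJ/mol).
Sb > Bi: Sb sits above Bi in group 15, so the down-group effect alone puts Sb higher.
Xe > Sb: both are in period 5; the period trend gives Xe the larger value.
N > Xe: the two effects oppose for this pair; the down-group effect wins (1402 vs 1170 kJ/mol).
Tabulated first ionization energy (kJ/mol): N 1402, Rb 403, Sb 831, Xe 1170, Bi 703.
The largest first ionization energy among these belongs to N.

N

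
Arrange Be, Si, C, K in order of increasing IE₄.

Si < K < C < Be

Consider each +3 ion: Be³⁺ is already 1 electron into the core; Si³⁺ still has 1 valence electron; C³⁺ still has 1 valence electron; K³⁺ is already 2 electrons into the core.
Usually core removal costs more than valence removal, but here the competition is close: a tightly held n=2 valence electron can cost more to remove than an n=3 core electron, so the actual values have to decide it.
Valence configurations: Si³⁺ [Ne]3s¹, C³⁺ [He]2s¹.
Tabulated IE_4 (kJ/mol): Be 21007, Si 4356, C 6223, K 5877.
Hence IE_4: Si < K < C < Be.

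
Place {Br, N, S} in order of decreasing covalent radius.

N is in period 2, group 15; S is in period 3, group 16; Br is in period 4, group 17.
Radius decreases left→right (rising Z_eff, same n) and increases top→bottom (higher n).
These sit on a diagonal, where the across-period and down-group effects partly cancel.
S > N: period and group pull opposite ways; the down-group shift dominates (103 vs 71 pm).
Br > S: the two effects oppose for this pair; the down-group effect wins (114 vs 103 pm).
For reference (pm): N 71, S 103, Br 114.
So from largest to smallest: Br > S > N.

Br > S > N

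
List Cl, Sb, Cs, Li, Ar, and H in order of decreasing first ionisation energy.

Ar > H > Cl > Sb > Li > Cs

IE₁ increases left→right with effective nuclear charge and decreases top→bottom as the valence shell moves farther out.
Here both period and group differ, so the two effects have to be weighed against each other.
Li > Cs: Li sits above Cs in group 1, so the down-group effect alone puts Li higher.
Sb > Li: the two effects oppose for this pair; the across-period effect wins (831 vs 520 kJ/mol).
Cl > Sb: relative to Sb, both the across-period and down-group shifts push Cl's first ionization energy up.
H > Cl: period and group pull opposite ways; the down-group shift dominates (1312 vs 1251 kJ/mol).
Ar > H: period and group pull opposite ways; the across-period shift dominates (1521 vs 1312 kJ/mol).
For reference (kJ/mol): H 1312, Li 520, Cl 1251, Ar 1521, Sb 831, Cs 376.
So from highest to lowest: Ar > H > Cl > Sb > Li > Cs.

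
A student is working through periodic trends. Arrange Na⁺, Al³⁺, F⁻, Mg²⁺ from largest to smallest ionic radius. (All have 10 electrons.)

F⁻ > Na⁺ > Mg²⁺ > Al³⁺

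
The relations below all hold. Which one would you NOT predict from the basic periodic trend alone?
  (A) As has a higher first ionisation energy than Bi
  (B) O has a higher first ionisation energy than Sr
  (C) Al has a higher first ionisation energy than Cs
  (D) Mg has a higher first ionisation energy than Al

(D)

The general trend: first ionisation energy increases across a period and decreases down a group.
(A) As (period 4, group 15) vs Bi (period 6, group 15): the stated order agrees with the simple trend.
(B) O (period 2, group 16) vs Sr (period 5, group 2): the stated order agrees with the simple trend.
(C) Al (period 3, group 13) vs Cs (period 6, group 1): the stated order agrees with the simple trend.
(D) Mg (period 3, group 2) vs Al (period 3, group 13): the stated order contradicts the simple trend.
The exception is (D): Al's single 3p electron is easier to remove than one from Mg's filled 3s².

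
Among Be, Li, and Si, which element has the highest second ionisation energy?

Li

Consider each +1 ion: Be⁺ still has 1 valence electron; Li⁺ is the bare [He] core; Si⁺ still has 3 valence electrons.
Pulling an electron out of a noble-gas core costs far more than removing a remaining valence electron, so Li sits at the high end of IE_2.
Valence configurations: Be⁺ [He]2s¹, Si⁺ [Ne]3s²3p¹.
Tabulated IE_2 (kJ/mol): Be 1757, Li 7298, Si 1577.
Overall IE_2 order: Si < Be < Li.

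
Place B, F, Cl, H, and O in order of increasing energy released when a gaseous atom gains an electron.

H is in period 1, group 1; B is in period 2, group 13; O is in period 2, group 16; F is in period 2, group 17; Cl is in period 3, group 17.
Atoms with high Z_eff and room in the valence shell (especially the halogens) have the most exothermic electron affinities.
These span different periods and groups, so the two trends combine.
H > B: period and group pull opposite ways; the down-group shift dominates (73 vs 27 kJ/mol).
O > H: the two effects oppose for this pair; the across-period effect wins (141 vs 73 kJ/mol).
F > O: F lies to the right of O in period 2, so the across-period effect alone puts F higher.
Cl > F: this pair runs against the simple trend — see the exception note.
Note the exception: Cl has a higher electron affinity than F, contrary to the simple trend — F's small 2p subshell makes the incoming electron feel strong e⁻–e⁻ repulsion, so Cl actually releases more energy on gaining an electron.
For reference (kJ/mol): H 73, B 27, O 141, F 328, Cl 349.
So from lowest to highest: B < H < O < F < Cl.

B, H, O, F, Cl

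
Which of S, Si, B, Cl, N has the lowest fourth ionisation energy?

IE_4 is the cost of taking one more electron from the +3 cation: S³⁺ still has 3 valence electrons; Si³⁺ still has 1 valence electron; B³⁺ is the bare [He] core; Cl³⁺ still has 4 valence electrons; N³⁺ still has 2 valence electrons.
Core electrons are held far more tightly than valence electrons, so B tops the IE_4 order.
Valence configurations: S³⁺ [Ne]3s²3p¹, Si³⁺ [Ne]3s¹, Cl³⁺ [Ne]3s²3p², N³⁺ [He]2s².
Tabulated IE_4 (kJ/mol): S 4556, Si 4356, B 25026, Cl 5159, N 7475.
Putting it together, IE_4: Si < S < Cl < N < B.

Si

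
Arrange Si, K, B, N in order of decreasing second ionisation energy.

K, N, B, Si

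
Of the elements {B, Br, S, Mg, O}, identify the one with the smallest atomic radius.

O

Radius decreases left→right (rising Z_eff, same n) and increases top→bottom (higher n).
Neither a single period nor a single group — weigh both effects.
B > O: B lies to the left of O in period 2, so the across-period effect alone puts B larger.
S > B: period and group pull opposite ways; the down-group shift dominates (103 vs 85 pm).
Br > S: period and group pull opposite ways; the down-group shift dominates (114 vs 103 pm).
Mg > Br: the two effects oppose for this pair; the across-period effect wins (139 vs 114 pm).
Approximate values (pm): B 85, O 63, Mg 139, S 103, Br 114.
The smallest atomic radius among these belongs to O.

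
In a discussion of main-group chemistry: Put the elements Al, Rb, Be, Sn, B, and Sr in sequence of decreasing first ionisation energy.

Be > B > Sn > Al > Sr > Rb

Be is in period 2, group 2; B is in period 2, group 13; Al is in period 3, group 13; Rb is in period 5, group 1; Sr is in period 5, group 2; Sn is in period 5, group 14.
IE₁ increases left→right with effective nuclear charge and decreases top→bottom as the valence shell moves farther out.
These span different periods and groups, so the two trends combine.
Sr > Rb: both are in period 5; the period trend gives Sr the larger value.
Al > Sr: relative to Sr, both the across-period and down-group shifts push Al's first ionization energy up.
Sn > Al: period and group pull opposite ways; the across-period shift dominates (709 vs 578 kJ/mol).
B > Sn: the two effects oppose for this pair; the down-group effect wins (801 vs 709 kJ/mol).
Be > B: this pair runs against the simple trend — see the exception note.
Note the exception: Be has a higher first ionization energy than B, contrary to the simple trend — removing B's lone 2p electron is easier than breaking Be's filled 2s².
Tabulated first ionization energy (kJ/mol): Be 900, B 801, Al 578, Rb 403, Sr 550, Sn 709.
So from highest to lowest: Be > B > Sn > Al > Sr > Rb.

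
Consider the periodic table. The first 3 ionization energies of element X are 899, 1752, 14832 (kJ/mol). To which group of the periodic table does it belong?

Group 2

Look for the largest jump between consecutive ionization energies: IE3/IE2 ≈ 8.5, far larger than any earlier ratio.
That jump marks the point where a core electron is being removed. So the atom has 2 valence electrons.
A main-group element with 2 valence electrons is in group 2.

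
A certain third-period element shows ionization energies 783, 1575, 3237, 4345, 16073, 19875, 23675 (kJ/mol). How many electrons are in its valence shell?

Look for the largest jump between consecutive ionization energies: IE5/IE4 ≈ 3.7, far larger than any earlier ratio.
That jump marks the point where a core electron is being removed. So the atom has 4 valence electrons.

4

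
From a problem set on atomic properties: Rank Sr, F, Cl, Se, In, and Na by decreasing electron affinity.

Cl > F > Se > Na > In > Sr

F is in period 2, group 17; Na is in period 3, group 1; Cl is in period 3, group 17; Se is in period 4, group 16; Sr is in period 5, group 2; In is in period 5, group 13.
Atoms with high Z_eff and room in the valence shell (especially the halogens) have the most exothermic electron affinities.
These span different periods and groups, so the two trends combine.
In > Sr: both are in period 5; the period trend gives In the larger value.
Na > In: period and group pull opposite ways; the down-group shift dominates (53 vs 29 kJ/mol).
Se > Na: period and group pull opposite ways; the across-period shift dominates (195 vs 53 kJ/mol).
F > Se: both effects reinforce here, so F is clearly the higher of the two.
Cl > F: this pair runs against the simple trend — see the exception note.
Note the exception: Cl has a higher electron affinity than F, contrary to the simple trend — F's small 2p subshell makes the incoming electron feel strong e⁻–e⁻ repulsion, so Cl actually releases more energy on gaining an electron.
Approximate values (kJ/mol): F 328, Na 53, Cl 349, Se 195, Sr 5, In 29.
So from highest to lowest: Cl > F > Se > Na > In > Sr.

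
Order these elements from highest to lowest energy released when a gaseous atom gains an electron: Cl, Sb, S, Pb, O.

EA tends to increase across a period and decrease down a group, though the pattern is less regular than for IE or radius.
These span different periods and groups, so the two trends combine.
Sb > Pb: relative to Pb, both the across-period and down-group shifts push Sb's electron affinity up.
O > Sb: both effects reinforce here, so O is clearly the higher of the two.
S > O: this pair runs against the simple trend — see the exception note.
Cl > S: Cl lies to the right of S in period 3, so the across-period effect alone puts Cl higher.
Note the exception: S has a higher electron affinity than O, contrary to the simple trend — the compact 2p subshell of O repels the added electron more than S's larger 3p does.
For reference (kJ/mol): O 141, S 200, Cl 349, Sb 103, Pb 35.
So from highest to lowest: Cl > S > O > Sb > Pb.

Cl > S > O > Sb > Pb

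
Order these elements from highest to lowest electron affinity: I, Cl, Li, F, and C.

Electron affinity generally becomes more exothermic across a period toward the halogens and less exothermic down a group.
Here both period and group differ, so the two effects have to be weighed against each other.
C > Li: C lies to the right of Li in period 2, so the across-period effect alone puts C higher.
I > C: the two effects oppose for this pair; the across-period effect wins (295 vs 122 kJ/mol).
F > I: they share group 17; the group trend gives F the larger value.
Cl > F: this pair runs against the simple trend — see the exception note.
Note the exception: Cl has a higher electron affinity than F, contrary to the simple trend — F's small 2p subshell makes the incoming electron feel strong e⁻–e⁻ repulsion, so Cl actually releases more energy on gaining an electron.
Tabulated electron affinity (kJ/mol): Li 60, C 122, F 328, Cl 349, I 295.
So from highest to lowest: Cl > F > I > C > Li.

Cl > F > I > C > Li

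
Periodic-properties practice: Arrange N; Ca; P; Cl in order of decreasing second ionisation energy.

N > Cl > P > Ca

Consider each +1 ion: N⁺ still has 4 valence electrons; Ca⁺ still has 1 valence electron; P⁺ still has 4 valence electrons; Cl⁺ still has 6 valence electrons.
All are still removing valence electrons, so compare the +1 ions as you would atoms: IE_2 generally rises across a period (higher Z_eff) and falls down a group (larger shell), subject to the usual subshell exceptions.
Valence configurations: N⁺ [He]2s²2p², Ca⁺ [Ar]4s¹, P⁺ [Ne]3s²3p², Cl⁺ [Ne]3s²3p⁴.
Approximate IE_2 values (kJ/mol): N 2856, Ca 1145, P 1907, Cl 2298.
Hence IE_2: Ca < P < Cl < N.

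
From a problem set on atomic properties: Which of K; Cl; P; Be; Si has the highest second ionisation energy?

IE_2 is the cost of taking one more electron from the +1 cation: K⁺ is the bare [Ar] core; Cl⁺ still has 6 valence electrons; P⁺ still has 4 valence electrons; Be⁺ still has 1 valence electron; Si⁺ still has 3 valence electrons.
Breaking into a closed-shell core is much more expensive than removing a leftover valence electron — K has the largest IE_2 here.
Valence configurations: Cl⁺ [Ne]3s²3p⁴, P⁺ [Ne]3s²3p², Be⁺ [He]2s¹, Si⁺ [Ne]3s²3p¹.
The numbers (kJ/mol): K 3052, Cl 2298, P 1907, Be 1757, Si 1577.
Overall IE_2 order: Si < Be < P < Cl < K.

K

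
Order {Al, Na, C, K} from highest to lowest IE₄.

Al > Na > C > K

The fourth ionization energy removes an electron from the +3 ion. For each element: Al³⁺ is the bare [Ne] core; Na³⁺ is already 2 electrons into the core; C³⁺ still has 1 valence electron; K³⁺ is already 2 electrons into the core.
Usually core removal costs more than valence removal, but here the competition is close: a tightly held n=2 valence electron can cost more to remove than an n=3 core electron, so the actual values have to decide it.
The numbers (kJ/mol): Al 11577, Na 9543, C 6223, K 5877.
Overall IE_4 order: K < C < Na < Al.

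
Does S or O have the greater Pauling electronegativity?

O is in period 2, group 16; S is in period 3, group 16.
Atoms toward the upper right of the periodic table pull bonding electrons most strongly.
All are in group 16, so electronegativity increases up the group.
So O has the greater Pauling electronegativity (O > S).

O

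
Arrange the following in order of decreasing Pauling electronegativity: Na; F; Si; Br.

F is in period 2, group 17; Na is in period 3, group 1; Si is in period 3, group 14; Br is in period 4, group 17.
EN rises left→right (higher Z_eff, smaller atoms) and falls top→bottom (larger, more shielded atoms).
Here both period and group differ, so the two effects have to be weighed against each other.
Si > Na: both are in period 3; the period trend gives Si the larger value.
Br > Si: period and group pull opposite ways; the across-period shift dominates (2.96 vs 1.90).
F > Br: they share group 17; the group trend gives F the larger value.
For reference (Pauling): F 3.98, Na 0.93, Si 1.90, Br 2.96.
So from highest to lowest: F > Br > Si > Na.

F > Br > Si > Na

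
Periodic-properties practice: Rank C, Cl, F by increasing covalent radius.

F, C, Cl

C is in period 2, group 14; F is in period 2, group 17; Cl is in period 3, group 17.
Across a period the added protons contract the valence shell; down a group each new principal shell makes the atom larger.
Here both period and group differ, so the two effects have to be weighed against each other.
C > F: both are in period 2; the period trend gives C the larger value.
Cl > C: period and group pull opposite ways; the down-group shift dominates (99 vs 75 pm).
Approximate values (pm): C 75, F 64, Cl 99.
So from smallest to largest: F < C < Cl.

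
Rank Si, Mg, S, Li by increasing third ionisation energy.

Si < S < Mg < Li

IE_3 is the cost of taking one more electron from the +2 cation: Si²⁺ still has 2 valence electrons; Mg²⁺ is the bare [Ne] core; S²⁺ still has 4 valence electrons; Li²⁺ is already 1 electron into the core.
Core electrons are held far more tightly than valence electrons, so Mg and Li top the IE_3 order.
Valence configurations: Si²⁺ [Ne]3s², S²⁺ [Ne]3s²3p².
The numbers (kJ/mol): Si 3232, Mg 7733, S 3357, Li 11815.
So the third ionization energies run Si < S < Mg < Li.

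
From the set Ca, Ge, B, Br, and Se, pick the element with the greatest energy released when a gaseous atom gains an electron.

Br

B is in period 2, group 13; Ca is in period 4, group 2; Ge is in period 4, group 14; Se is in period 4, group 16; Br is in period 4, group 17.
Adding an electron releases more energy for atoms nearer the top right (short of the noble gases).
Here both period and group differ, so the two effects have to be weighed against each other.
B > Ca: both effects reinforce here, so B is clearly the higher of the two.
Ge > B: period and group pull opposite ways; the across-period shift dominates (119 vs 27 kJ/mol).
Se > Ge: Se lies to the right of Ge in period 4, so the across-period effect alone puts Se higher.
Br > Se: both are in period 4; the period trend gives Br the larger value.
Approximate values (kJ/mol): B 27, Ca 2, Ge 119, Se 195, Br 325.
The greatest energy released when a gaseous atom gains an electron among these belongs to Br.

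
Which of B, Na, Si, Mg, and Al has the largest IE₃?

Mg

IE_3 is the cost of taking one more electron from the +2 cation: B²⁺ still has 1 valence electron; Na²⁺ is already 1 electron into the core; Si²⁺ still has 2 valence electrons; Mg²⁺ is the bare [Ne] core; Al²⁺ still has 1 valence electron.
Breaking into a closed-shell core is much more expensive than removing a leftover valence electron — Na and Mg have the largest IE_3 here.
Valence configurations: B²⁺ [He]2s¹, Si²⁺ [Ne]3s², Al²⁺ [Ne]3s¹.
Approximate IE_3 values (kJ/mol): B 3660, Na 6910, Si 3232, Mg 7733, Al 2745.
Hence IE_3: Al < Si < B < Na < Mg.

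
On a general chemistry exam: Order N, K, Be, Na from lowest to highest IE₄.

K < N < Na < Be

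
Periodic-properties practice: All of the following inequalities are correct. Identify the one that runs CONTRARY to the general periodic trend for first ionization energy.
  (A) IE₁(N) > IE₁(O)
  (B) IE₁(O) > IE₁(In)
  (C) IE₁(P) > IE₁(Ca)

(A)

The general trend: first ionization energy increases across a period and decreases down a group.
(A) N (period 2, group 15) vs O (period 2, group 16): the stated order contradicts the simple trend.
(B) O (period 2, group 16) vs In (period 5, group 13): the stated order agrees with the simple trend.
(C) P (period 3, group 15) vs Ca (period 4, group 2): the stated order agrees with the simple trend.
The exception is (A): pairing an electron in O's 2p⁴ costs repulsion energy, so O ionizes more easily than half-filled N (2p³).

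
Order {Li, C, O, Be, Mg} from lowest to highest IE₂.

The second ionization energy removes an electron from the +1 ion. For each element: Li⁺ is the bare [He] core; C⁺ still has 3 valence electrons; O⁺ still has 5 valence electrons; Be⁺ still has 1 valence electron; Mg⁺ still has 1 valence electron.
Core electrons are held far more tightly than valence electrons, so Li tops the IE_2 order.
Valence configurations: C⁺ [He]2s²2p¹, O⁺ [He]2s²2p³, Be⁺ [He]2s¹, Mg⁺ [Ne]3s¹.
The numbers (kJ/mol): Li 7298, C 2353, O 3388, Be 1757, Mg 1451.
Hence IE_2: Mg < Be < C < O < Li.

Mg < Be < C < O < Li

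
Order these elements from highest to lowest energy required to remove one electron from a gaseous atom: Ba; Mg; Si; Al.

Si > Mg > Al > Ba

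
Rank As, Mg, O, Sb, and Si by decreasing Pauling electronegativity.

O is in period 2, group 16; Mg is in period 3, group 2; Si is in period 3, group 14; As is in period 4, group 15; Sb is in period 5, group 15.
Smaller atoms with higher effective nuclear charge are more electronegative.
Neither a single period nor a single group — weigh both effects.
Si > Mg: both are in period 3; the period trend gives Si the larger value.
Sb > Si: the two effects oppose for this pair; the across-period effect wins (2.05 vs 1.90).
As > Sb: As sits above Sb in group 15, so the down-group effect alone puts As higher.
O > As: relative to As, both the across-period and down-group shifts push O's electronegativity up.
For reference (Pauling): O 3.44, Mg 1.31, Si 1.90, As 2.18, Sb 2.05.
So from highest to lowest: O > As > Sb > Si > Mg.

O > As > Sb > Si > Mg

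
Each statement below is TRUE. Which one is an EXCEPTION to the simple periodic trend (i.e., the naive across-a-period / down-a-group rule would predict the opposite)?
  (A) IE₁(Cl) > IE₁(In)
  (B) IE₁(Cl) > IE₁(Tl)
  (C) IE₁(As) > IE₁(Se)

(C)

The general trend: first ionization energy increases across a period and decreases down a group.
(A) Cl (period 3, group 17) vs In (period 5, group 13): the stated order agrees with the simple trend.
(B) Cl (period 3, group 17) vs Tl (period 6, group 13): the stated order agrees with the simple trend.
(C) As (period 4, group 15) vs Se (period 4, group 16): the stated order contradicts the simple trend.
The exception is (C): Se (4p⁴) ionizes more easily than half-filled As (4p³).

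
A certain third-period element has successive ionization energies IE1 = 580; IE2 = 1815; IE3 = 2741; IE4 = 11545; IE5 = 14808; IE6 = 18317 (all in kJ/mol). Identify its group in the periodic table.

Group 13

Look for the largest jump between consecutive ionization energies: IE4/IE3 ≈ 4.2, far larger than any earlier ratio.
That jump marks the point where a core electron is being removed. So the atom has 3 valence electrons.
A main-group element with 3 valence electrons is in group 13.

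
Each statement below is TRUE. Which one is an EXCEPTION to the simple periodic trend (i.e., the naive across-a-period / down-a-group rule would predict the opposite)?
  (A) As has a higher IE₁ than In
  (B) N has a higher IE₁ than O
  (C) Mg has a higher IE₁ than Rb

(B)

The general trend: IE₁ increases across a period and decreases down a group.
(A) As (period 4, group 15) vs In (period 5, group 13): the stated order agrees with the simple trend.
(B) N (period 2, group 15) vs O (period 2, group 16): the stated order contradicts the simple trend.
(C) Mg (period 3, group 2) vs Rb (period 5, group 1): the stated order agrees with the simple trend.
The exception is (B): pairing an electron in O's 2p⁴ costs repulsion energy, so O ionizes more easily than half-filled N (2p³).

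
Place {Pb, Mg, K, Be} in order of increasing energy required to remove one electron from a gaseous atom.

K < Pb < Mg < Be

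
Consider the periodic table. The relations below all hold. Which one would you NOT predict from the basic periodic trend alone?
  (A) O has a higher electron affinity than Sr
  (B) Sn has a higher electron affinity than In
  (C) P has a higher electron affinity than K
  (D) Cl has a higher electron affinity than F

(D)

The general trend: electron affinity increases across a period and decreases down a group.
(A) O (period 2, group 16) vs Sr (period 5, group 2): the stated order agrees with the simple trend.
(B) Sn (period 5, group 14) vs In (period 5, group 13): the stated order agrees with the simple trend.
(C) P (period 3, group 15) vs K (period 4, group 1): the stated order agrees with the simple trend.
(D) Cl (period 3, group 17) vs F (period 2, group 17): the stated order contradicts the simple trend.
The exception is (D): F's small 2p subshell makes the incoming electron feel strong e⁻–e⁻ repulsion, so Cl actually releases more energy on gaining an electron.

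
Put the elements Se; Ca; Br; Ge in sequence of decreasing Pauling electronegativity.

Ca is in period 4, group 2; Ge is in period 4, group 14; Se is in period 4, group 16; Br is in period 4, group 17.
Electronegativity increases across a period and decreases down a group, tracking effective nuclear charge and atomic size.
All lie in period 4, so electronegativity increases left to right.
So from highest to lowest: Br > Se > Ge > Ca.

Br > Se > Ge > Ca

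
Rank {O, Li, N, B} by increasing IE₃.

B < N < O < Li

The third ionization energy removes an electron from the +2 ion. For each element: O²⁺ still has 4 valence electrons; Li²⁺ is already 1 electron into the core; N²⁺ still has 3 valence electrons; B²⁺ still has 1 valence electron.
Core electrons are held far more tightly than valence electrons, so Li tops the IE_3 order.
Valence configurations: O²⁺ [He]2s²2p², N²⁺ [He]2s²2p¹, B²⁺ [He]2s¹.
The numbers (kJ/mol): O 5300, Li 11815, N 4578, B 3660.
Overall IE_3 order: B < N < O < Li.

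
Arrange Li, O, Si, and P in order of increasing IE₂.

Si < P < O < Li

After 1 electron has been removed, what remains? Li⁺ is the bare [He] core; O⁺ still has 5 valence electrons; Si⁺ still has 3 valence electrons; P⁺ still has 4 valence electrons.
Breaking into a closed-shell core is much more expensive than removing a leftover valence electron — Li has the largest IE_2 here.
Valence configurations: O⁺ [He]2s²2p³, Si⁺ [Ne]3s²3p¹, P⁺ [Ne]3s²3p².
Tabulated IE_2 (kJ/mol): Li 7298, O 3388, Si 1577, P 1907.
Overall IE_2 order: Si < P < O < Li.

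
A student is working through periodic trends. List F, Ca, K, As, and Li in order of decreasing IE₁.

F > As > Ca > Li > K

Li is in period 2, group 1; F is in period 2, group 17; K is in period 4, group 1; Ca is in period 4, group 2; As is in period 4, group 15.
Removing the outermost electron gets harder across a period and easier down a group.
These span different periods and groups, so the two trends combine.
Li > K: Li sits above K in group 1, so the down-group effect alone puts Li higher.
Ca > Li: the two effects oppose for this pair; the across-period effect wins (590 vs 520 kJ/mol).
As > Ca: both are in period 4; the period trend gives As the larger value.
F > As: relative to As, both the across-period and down-group shifts push F's first ionization energy up.
Approximate values (kJ/mol): Li 520, F 1681, K 419, Ca 590, As 947.
So from highest to lowest: F > As > Ca > Li > K.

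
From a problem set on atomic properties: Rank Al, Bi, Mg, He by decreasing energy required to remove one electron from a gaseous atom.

He, Mg, Bi, Al

He is in period 1, group 18; Mg is in period 3, group 2; Al is in period 3, group 13; Bi is in period 6, group 15.
First ionization energy rises across a period (greater Z_eff holds electrons more tightly) and falls down a group (valence electrons are farther from the nucleus).
These span different periods and groups, so the two trends combine.
Bi > Al: period and group pull opposite ways; the across-period shift dominates (703 vs 578 kJ/mol).
Mg > Bi: period and group pull opposite ways; the down-group shift dominates (738 vs 703 kJ/mol).
He > Mg: relative to Mg, both the across-period and down-group shifts push He's first ionization energy up.
Note the exception: Mg has a higher first ionization energy than Al, contrary to the simple trend — Al's single 3p electron is easier to remove than one from Mg's filled 3s².
For reference (kJ/mol): He 2372, Mg 738, Al 578, Bi 703.
So from highest to lowest: He > Mg > Bi > Al.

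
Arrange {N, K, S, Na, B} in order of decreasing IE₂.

Consider each +1 ion: N⁺ still has 4 valence electrons; K⁺ is the bare [Ar] core; S⁺ still has 5 valence electrons; Na⁺ is the bare [Ne] core; B⁺ still has 2 valence electrons.
Breaking into a closed-shell core is much more expensive than removing a leftover valence electron — K and Na have the largest IE_2 here.
Valence configurations: N⁺ [He]2s²2p², S⁺ [Ne]3s²3p³, B⁺ [He]2s².
The numbers (kJ/mol): N 2856, K 3052, S 2252, Na 4562, B 2427.
So the second ionization energies run S < B < N < K < Na.

Na > K > N > B > S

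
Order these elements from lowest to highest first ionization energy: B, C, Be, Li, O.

IE₁ increases left→right with effective nuclear charge and decreases top→bottom as the valence shell moves farther out.
All lie in period 2; the across-period trend (first ionization energy increases left to right) applies, with the exception below.
Note the exception: Be has a higher first ionization energy than B, contrary to the simple trend — removing B's lone 2p electron is easier than breaking Be's filled 2s².
For reference (kJ/mol): Li 520, Be 900, B 801, C 1086, O 1314.
So from lowest to highest: Li < B < Be < C < O.

Li, B, Be, C, O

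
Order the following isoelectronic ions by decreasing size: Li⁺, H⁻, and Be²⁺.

H⁻, Li⁺, Be²⁺

All of these have 2 electrons, so size is governed by nuclear charge alone: the more protons, the stronger the pull on the same electron cloud, and the smaller the ion.
Nuclear charges: Be²⁺ (Z=4), Li⁺ (Z=3), H⁻ (Z=1).
Largest to smallest: H⁻ > Li⁺ > Be²⁺.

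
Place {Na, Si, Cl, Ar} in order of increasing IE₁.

Na is in period 3, group 1; Si is in period 3, group 14; Cl is in period 3, group 17; Ar is in period 3, group 18.
IE₁ increases left→right with effective nuclear charge and decreases top→bottom as the valence shell moves farther out.
All lie in period 3, so first ionization energy increases left to right.
So from lowest to highest: Na < Si < Cl < Ar.

Na, Si, Cl, Ar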